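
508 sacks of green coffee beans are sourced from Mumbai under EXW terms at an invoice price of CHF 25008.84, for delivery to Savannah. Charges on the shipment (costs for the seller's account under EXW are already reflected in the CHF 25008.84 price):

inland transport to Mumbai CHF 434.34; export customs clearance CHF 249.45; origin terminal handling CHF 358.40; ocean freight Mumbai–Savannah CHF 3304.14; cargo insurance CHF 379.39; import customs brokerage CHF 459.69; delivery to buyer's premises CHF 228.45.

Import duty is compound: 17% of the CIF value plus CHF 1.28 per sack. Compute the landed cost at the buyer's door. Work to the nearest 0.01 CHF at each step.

Total landed cost: CHF 36127.82

EXW: the seller makes goods available at their premises; the buyer bears all onward costs.
CIF value = EXW price + inland to port + export clearance + origin terminal + freight + insurance = 25008.84 + 434.34 + 249.45 + 358.40 + 3304.14 + 379.39 = 29734.56
Ad valorem component: 29734.56 × 17% = 5054.88
Specific component: 508 × 1.28 = 650.24
Import duty = 5054.88 + 650.24 = 5705.12
Buyer bears: inland to port 434.34 + export clearance 249.45 + origin terminal 358.40 + freight 3304.14 + insurance 379.39 + brokerage 459.69 + delivery 228.45 + duty 5705.12 = 11118.98
Landed cost = invoice 25008.84 + 11118.98 = 36127.82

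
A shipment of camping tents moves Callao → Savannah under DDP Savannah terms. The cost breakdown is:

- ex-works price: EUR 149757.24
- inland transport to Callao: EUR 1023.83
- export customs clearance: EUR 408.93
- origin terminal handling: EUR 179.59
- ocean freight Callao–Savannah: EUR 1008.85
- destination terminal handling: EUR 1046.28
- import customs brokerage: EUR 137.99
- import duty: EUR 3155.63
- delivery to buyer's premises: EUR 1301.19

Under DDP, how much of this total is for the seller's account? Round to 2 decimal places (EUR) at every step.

Seller's account: EUR 158019.53

DDP: the seller bears all costs including import duty.
Seller's account: goods 149757.24 + inland to port 1023.83 + export clearance 408.93 + origin terminal 179.59 + freight 1008.85 + destination terminal 1046.28 + brokerage 137.99 + duty 3155.63 + delivery 1301.19 = 158019.53
Buyer's account: 0.00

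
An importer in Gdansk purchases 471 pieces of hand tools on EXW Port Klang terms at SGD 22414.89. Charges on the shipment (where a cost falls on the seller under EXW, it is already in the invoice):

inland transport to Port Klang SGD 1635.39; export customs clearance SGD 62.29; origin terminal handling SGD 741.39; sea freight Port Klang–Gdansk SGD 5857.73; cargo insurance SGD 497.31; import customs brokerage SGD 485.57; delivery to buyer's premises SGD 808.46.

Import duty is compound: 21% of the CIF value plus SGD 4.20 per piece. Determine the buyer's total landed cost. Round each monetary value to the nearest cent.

EXW: the seller makes goods available at their premises; the buyer bears all onward costs.
CIF value = EXW price + inland to port + export clearance + origin terminal + freight + insurance = 22414.89 + 1635.39 + 62.29 + 741.39 + 5857.73 + 497.31 = 31209.00
Ad valorem component: 31209.00 × 21% = 6553.89
Specific component: 471 × 4.20 = 1978.20
Import duty = 6553.89 + 1978.20 = 8532.09
Buyer bears: inland to port 1635.39 + export clearance 62.29 + origin terminal 741.39 + freight 5857.73 + insurance 497.31 + brokerage 485.57 + delivery 808.46 + duty 8532.09 = 18620.23
Landed cost = invoice 22414.89 + 18620.23 = 41035.12

Total landed cost: SGD 41035.12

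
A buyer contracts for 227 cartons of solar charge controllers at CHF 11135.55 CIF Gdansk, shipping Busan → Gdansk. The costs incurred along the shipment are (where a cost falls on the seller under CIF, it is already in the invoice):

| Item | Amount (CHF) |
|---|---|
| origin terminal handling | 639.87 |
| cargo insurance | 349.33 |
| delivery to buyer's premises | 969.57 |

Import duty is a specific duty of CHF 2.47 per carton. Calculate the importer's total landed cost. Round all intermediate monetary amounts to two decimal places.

Total landed cost: CHF 12665.81

CIF: the seller pays costs through ocean freight and marine insurance to the destination port.
Already in the invoice (seller's account under CIF): origin terminal, insurance — exclude.
The CIF price already equals the CIF value: 11135.55
Import duty = 227 × 2.47 = 560.69
Buyer bears: delivery 969.57 + duty 560.69 = 1530.26
Landed cost = invoice 11135.55 + 1530.26 = 12665.81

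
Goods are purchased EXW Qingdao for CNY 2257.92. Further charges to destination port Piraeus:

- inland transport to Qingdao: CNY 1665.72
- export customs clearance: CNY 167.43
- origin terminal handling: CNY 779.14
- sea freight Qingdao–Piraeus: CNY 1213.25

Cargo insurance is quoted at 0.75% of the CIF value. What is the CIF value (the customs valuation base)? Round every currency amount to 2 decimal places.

Let C be the CIF value. C = EXW price + pre-shipment costs + freight + 0.75% × C
C − 0.75% × C = 2257.92 + 1665.72 + 167.43 + 779.14 + 1213.25
0.9925 × C = 6083.46
C = 6083.46 / 0.9925 = 6129.43
Insurance premium = 0.75% × 6129.43 = 45.97

CIF value: CNY 6129.43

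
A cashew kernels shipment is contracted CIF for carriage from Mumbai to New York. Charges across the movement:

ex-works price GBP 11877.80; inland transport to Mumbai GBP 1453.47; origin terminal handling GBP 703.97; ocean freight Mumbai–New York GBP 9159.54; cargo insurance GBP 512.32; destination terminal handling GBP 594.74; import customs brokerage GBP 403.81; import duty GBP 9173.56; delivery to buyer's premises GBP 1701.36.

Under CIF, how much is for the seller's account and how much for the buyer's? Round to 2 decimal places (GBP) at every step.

CIF: the seller pays costs through ocean freight and marine insurance to the destination port.
Seller's account: goods 11877.80 + inland to port 1453.47 + origin terminal 703.97 + freight 9159.54 + insurance 512.32 = 23707.10
Buyer's account: destination terminal 594.74 + brokerage 403.81 + duty 9173.56 + delivery 1701.36 = 11873.47

Seller: GBP 23707.10; buyer: GBP 11873.47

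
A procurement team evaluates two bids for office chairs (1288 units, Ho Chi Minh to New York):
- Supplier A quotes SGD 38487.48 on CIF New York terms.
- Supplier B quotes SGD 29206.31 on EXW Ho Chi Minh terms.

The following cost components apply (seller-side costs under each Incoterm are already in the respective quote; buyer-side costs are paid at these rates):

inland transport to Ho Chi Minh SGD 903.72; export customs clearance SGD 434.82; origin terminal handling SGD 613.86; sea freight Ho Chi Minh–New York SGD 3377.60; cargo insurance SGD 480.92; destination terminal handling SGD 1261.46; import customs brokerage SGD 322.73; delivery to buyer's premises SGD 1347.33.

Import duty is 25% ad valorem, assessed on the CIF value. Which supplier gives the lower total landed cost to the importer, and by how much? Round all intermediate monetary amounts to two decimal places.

Supplier A (CIF):
The CIF price already equals the CIF value: 38487.48
Import duty = 38487.48 × 25% = 9621.87
Buyer bears (A): 1261.46 + 322.73 + 1347.33 = 2931.52
Landed cost (A) = invoice 38487.48 + 2931.52 + duty 9621.87 = 51040.87
Supplier B (EXW):
CIF value = EXW price + inland to port + export clearance + origin terminal + freight + insurance = 29206.31 + 903.72 + 434.82 + 613.86 + 3377.60 + 480.92 = 35017.23
Import duty = 35017.23 × 25% = 8754.31
Buyer bears (B): 903.72 + 434.82 + 613.86 + 3377.60 + 480.92 + 1261.46 + 322.73 + 1347.33 = 8742.44
Landed cost (B) = invoice 29206.31 + 8742.44 + duty 8754.31 = 46703.06
Difference = |51040.87 − 46703.06| = 4337.81

Supplier B is cheaper by SGD 4337.81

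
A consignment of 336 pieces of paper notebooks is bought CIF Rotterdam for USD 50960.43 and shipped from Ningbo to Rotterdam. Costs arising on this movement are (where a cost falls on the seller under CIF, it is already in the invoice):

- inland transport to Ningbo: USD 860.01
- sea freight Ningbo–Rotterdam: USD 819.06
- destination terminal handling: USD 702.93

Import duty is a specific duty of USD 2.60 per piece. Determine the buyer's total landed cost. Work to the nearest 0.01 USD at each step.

Total landed cost: USD 52536.96

CIF: the seller pays costs through ocean freight and marine insurance to the destination port.
Already in the invoice (seller's account under CIF): inland to port, freight — exclude.
The CIF price already equals the CIF value: 50960.43
Import duty = 336 × 2.60 = 873.60
Buyer bears: destination terminal 702.93 + duty 873.60 = 1576.53
Landed cost = invoice 50960.43 + 1576.53 = 52536.96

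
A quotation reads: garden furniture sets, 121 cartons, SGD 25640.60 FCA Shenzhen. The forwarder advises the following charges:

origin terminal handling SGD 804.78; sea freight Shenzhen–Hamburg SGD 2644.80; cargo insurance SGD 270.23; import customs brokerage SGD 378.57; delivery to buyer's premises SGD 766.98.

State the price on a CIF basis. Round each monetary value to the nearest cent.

CIF price: SGD 29360.41

Not relevant to the conversion: brokerage, delivery — on the buyer under both terms; not part of either seller's price.
From FCA to CIF, the seller additionally bears: origin terminal, freight, insurance.
CIF price = 25640.60 + 804.78 + 2644.80 + 270.23 = 29360.41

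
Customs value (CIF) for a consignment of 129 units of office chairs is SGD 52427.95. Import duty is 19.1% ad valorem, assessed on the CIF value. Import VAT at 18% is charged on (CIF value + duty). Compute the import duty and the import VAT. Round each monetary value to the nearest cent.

Import duty: SGD 10013.74; import VAT: SGD 11239.50

Import duty = 52427.95 × 19.1% = 10013.74
VAT base = CIF + duty = 52427.95 + 10013.74 = 62441.69
Import VAT = 62441.69 × 18% = 11239.50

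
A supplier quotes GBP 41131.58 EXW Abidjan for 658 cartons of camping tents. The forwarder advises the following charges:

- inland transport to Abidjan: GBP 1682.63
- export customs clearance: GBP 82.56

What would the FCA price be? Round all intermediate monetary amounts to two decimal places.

FCA price: GBP 42896.77

From EXW to FCA, the seller additionally bears: inland to port, export clearance.
FCA price = 41131.58 + 1682.63 + 82.56 = 42896.77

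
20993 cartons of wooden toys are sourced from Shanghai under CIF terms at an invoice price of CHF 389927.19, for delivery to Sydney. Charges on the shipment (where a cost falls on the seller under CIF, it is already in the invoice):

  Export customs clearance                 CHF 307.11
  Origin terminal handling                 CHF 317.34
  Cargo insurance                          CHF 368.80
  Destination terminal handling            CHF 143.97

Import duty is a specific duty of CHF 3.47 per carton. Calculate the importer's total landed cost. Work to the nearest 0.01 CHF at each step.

Total landed cost: CHF 462916.87

CIF: the seller pays costs through ocean freight and marine insurance to the destination port.
Already in the invoice (seller's account under CIF): export clearance, origin terminal, insurance — exclude.
The CIF price already equals the CIF value: 389927.19
Import duty = 20993 × 3.47 = 72845.71
Buyer bears: destination terminal 143.97 + duty 72845.71 = 72989.68
Landed cost = invoice 389927.19 + 72989.68 = 462916.87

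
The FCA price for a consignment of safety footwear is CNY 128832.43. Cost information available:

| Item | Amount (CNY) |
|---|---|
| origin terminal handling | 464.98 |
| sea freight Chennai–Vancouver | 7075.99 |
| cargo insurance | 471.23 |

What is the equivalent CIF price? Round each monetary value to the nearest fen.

CIF price: CNY 136844.63

From FCA to CIF, the seller additionally bears: origin terminal, freight, insurance.
CIF price = 128832.43 + 464.98 + 7075.99 + 471.23 = 136844.63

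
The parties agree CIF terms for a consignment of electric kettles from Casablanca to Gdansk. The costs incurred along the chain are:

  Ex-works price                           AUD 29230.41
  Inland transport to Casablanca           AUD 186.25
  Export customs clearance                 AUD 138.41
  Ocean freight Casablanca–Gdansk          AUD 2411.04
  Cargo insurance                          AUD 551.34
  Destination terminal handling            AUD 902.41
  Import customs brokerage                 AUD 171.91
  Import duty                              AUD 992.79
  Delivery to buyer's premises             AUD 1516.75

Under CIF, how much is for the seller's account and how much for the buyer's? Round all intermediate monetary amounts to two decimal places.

CIF: the seller pays costs through ocean freight and marine insurance to the destination port.
Seller's account: goods 29230.41 + inland to port 186.25 + export clearance 138.41 + freight 2411.04 + insurance 551.34 = 32517.45
Buyer's account: destination terminal 902.41 + brokerage 171.91 + duty 992.79 + delivery 1516.75 = 3583.86

Seller: AUD 32517.45; buyer: AUD 3583.86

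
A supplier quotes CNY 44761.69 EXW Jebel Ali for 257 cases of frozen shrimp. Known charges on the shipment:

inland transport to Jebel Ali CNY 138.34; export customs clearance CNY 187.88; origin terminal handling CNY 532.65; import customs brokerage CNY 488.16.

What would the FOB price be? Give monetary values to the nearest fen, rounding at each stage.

Not relevant to the conversion: brokerage — on the buyer under both terms; not part of either seller's price.
From EXW to FOB, the seller additionally bears: inland to port, export clearance, origin terminal.
FOB price = 44761.69 + 138.34 + 187.88 + 532.65 = 45620.56

FOB price: CNY 45620.56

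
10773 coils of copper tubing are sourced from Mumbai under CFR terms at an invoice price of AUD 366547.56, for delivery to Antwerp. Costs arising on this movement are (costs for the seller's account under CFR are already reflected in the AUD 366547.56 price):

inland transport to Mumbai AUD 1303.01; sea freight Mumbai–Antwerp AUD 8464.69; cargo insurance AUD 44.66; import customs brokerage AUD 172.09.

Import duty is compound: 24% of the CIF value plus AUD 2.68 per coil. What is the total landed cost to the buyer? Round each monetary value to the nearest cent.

CFR: the seller pays costs through ocean freight to the destination port, but not insurance.
Already in the invoice (seller's account under CFR): inland to port, freight — exclude.
CIF value = CFR price + insurance = 366547.56 + 44.66 = 366592.22
Ad valorem component: 366592.22 × 24% = 87982.13
Specific component: 10773 × 2.68 = 28871.64
Import duty = 87982.13 + 28871.64 = 116853.77
Buyer bears: insurance 44.66 + brokerage 172.09 + duty 116853.77 = 117070.52
Landed cost = invoice 366547.56 + 117070.52 = 483618.08

Total landed cost: AUD 483618.08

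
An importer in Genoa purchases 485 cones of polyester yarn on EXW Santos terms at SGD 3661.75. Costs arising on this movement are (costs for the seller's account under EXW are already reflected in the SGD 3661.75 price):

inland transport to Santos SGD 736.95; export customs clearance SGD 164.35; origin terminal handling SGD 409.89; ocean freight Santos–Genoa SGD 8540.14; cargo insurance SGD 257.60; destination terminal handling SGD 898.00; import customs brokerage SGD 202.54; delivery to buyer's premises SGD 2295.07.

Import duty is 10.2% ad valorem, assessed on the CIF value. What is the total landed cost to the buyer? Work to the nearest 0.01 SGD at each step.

EXW: the seller makes goods available at their premises; the buyer bears all onward costs.
CIF value = EXW price + inland to port + export clearance + origin terminal + freight + insurance = 3661.75 + 736.95 + 164.35 + 409.89 + 8540.14 + 257.60 = 13770.68
Import duty = 13770.68 × 10.2% = 1404.61
Buyer bears: inland to port 736.95 + export clearance 164.35 + origin terminal 409.89 + freight 8540.14 + insurance 257.60 + destination terminal 898.00 + brokerage 202.54 + delivery 2295.07 + duty 1404.61 = 14909.15
Landed cost = invoice 3661.75 + 14909.15 = 18570.90

Total landed cost: SGD 18570.90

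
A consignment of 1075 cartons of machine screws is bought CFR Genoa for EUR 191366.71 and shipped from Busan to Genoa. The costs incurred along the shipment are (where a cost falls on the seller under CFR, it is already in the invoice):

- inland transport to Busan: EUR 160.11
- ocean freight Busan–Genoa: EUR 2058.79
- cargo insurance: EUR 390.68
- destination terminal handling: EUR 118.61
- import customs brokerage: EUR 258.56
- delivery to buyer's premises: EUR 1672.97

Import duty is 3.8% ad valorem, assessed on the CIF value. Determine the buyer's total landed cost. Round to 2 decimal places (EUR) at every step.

CFR: the seller pays costs through ocean freight to the destination port, but not insurance.
Already in the invoice (seller's account under CFR): inland to port, freight — exclude.
CIF value = CFR price + insurance = 191366.71 + 390.68 = 191757.39
Import duty = 191757.39 × 3.8% = 7286.78
Buyer bears: insurance 390.68 + destination terminal 118.61 + brokerage 258.56 + delivery 1672.97 + duty 7286.78 = 9727.60
Landed cost = invoice 191366.71 + 9727.60 = 201094.31

Total landed cost: EUR 201094.31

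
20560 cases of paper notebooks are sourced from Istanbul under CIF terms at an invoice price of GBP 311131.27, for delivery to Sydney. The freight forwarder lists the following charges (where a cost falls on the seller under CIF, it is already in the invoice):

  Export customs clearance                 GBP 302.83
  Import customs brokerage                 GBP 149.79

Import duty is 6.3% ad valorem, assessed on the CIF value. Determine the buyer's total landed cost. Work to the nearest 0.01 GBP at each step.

CIF: the seller pays costs through ocean freight and marine insurance to the destination port.
Already in the invoice (seller's account under CIF): export clearance — exclude.
The CIF price already equals the CIF value: 311131.27
Import duty = 311131.27 × 6.3% = 19601.27
Buyer bears: brokerage 149.79 + duty 19601.27 = 19751.06
Landed cost = invoice 311131.27 + 19751.06 = 330882.33

Total landed cost: GBP 330882.33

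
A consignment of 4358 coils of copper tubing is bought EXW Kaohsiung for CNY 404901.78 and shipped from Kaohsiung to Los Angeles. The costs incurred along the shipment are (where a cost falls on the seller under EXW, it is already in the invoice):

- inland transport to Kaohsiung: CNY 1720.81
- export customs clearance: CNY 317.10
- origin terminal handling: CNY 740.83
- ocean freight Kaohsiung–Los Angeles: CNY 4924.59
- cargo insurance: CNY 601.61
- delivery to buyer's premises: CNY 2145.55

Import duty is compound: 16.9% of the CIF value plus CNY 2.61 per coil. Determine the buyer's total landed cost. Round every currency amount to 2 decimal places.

EXW: the seller makes goods available at their premises; the buyer bears all onward costs.
CIF value = EXW price + inland to port + export clearance + origin terminal + freight + insurance = 404901.78 + 1720.81 + 317.10 + 740.83 + 4924.59 + 601.61 = 413206.72
Ad valorem component: 413206.72 × 16.9% = 69831.94
Specific component: 4358 × 2.61 = 11374.38
Import duty = 69831.94 + 11374.38 = 81206.32
Buyer bears: inland to port 1720.81 + export clearance 317.10 + origin terminal 740.83 + freight 4924.59 + insurance 601.61 + delivery 2145.55 + duty 81206.32 = 91656.81
Landed cost = invoice 404901.78 + 91656.81 = 496558.59

Total landed cost: CNY 496558.59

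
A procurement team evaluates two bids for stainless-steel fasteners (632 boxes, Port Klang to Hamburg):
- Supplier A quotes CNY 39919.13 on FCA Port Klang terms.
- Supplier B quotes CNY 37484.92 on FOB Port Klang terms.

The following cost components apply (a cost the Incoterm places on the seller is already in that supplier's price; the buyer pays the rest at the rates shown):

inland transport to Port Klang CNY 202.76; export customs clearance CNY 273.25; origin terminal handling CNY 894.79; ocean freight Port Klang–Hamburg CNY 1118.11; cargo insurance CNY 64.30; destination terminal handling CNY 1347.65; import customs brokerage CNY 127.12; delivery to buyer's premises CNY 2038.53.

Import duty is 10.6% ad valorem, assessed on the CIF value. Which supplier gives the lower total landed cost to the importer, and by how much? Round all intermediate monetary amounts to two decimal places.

Supplier A (FCA):
CIF value = FCA price + origin terminal + freight + insurance = 39919.13 + 894.79 + 1118.11 + 64.30 = 41996.33
Import duty = 41996.33 × 10.6% = 4451.61
Buyer bears (A): 894.79 + 1118.11 + 64.30 + 1347.65 + 127.12 + 2038.53 = 5590.50
Landed cost (A) = invoice 39919.13 + 5590.50 + duty 4451.61 = 49961.24
Supplier B (FOB):
CIF value = FOB price + freight + insurance = 37484.92 + 1118.11 + 64.30 = 38667.33
Import duty = 38667.33 × 10.6% = 4098.74
Buyer bears (B): 1118.11 + 64.30 + 1347.65 + 127.12 + 2038.53 = 4695.71
Landed cost (B) = invoice 37484.92 + 4695.71 + duty 4098.74 = 46279.37
Difference = |49961.24 − 46279.37| = 3681.87

Supplier B is cheaper by CNY 3681.87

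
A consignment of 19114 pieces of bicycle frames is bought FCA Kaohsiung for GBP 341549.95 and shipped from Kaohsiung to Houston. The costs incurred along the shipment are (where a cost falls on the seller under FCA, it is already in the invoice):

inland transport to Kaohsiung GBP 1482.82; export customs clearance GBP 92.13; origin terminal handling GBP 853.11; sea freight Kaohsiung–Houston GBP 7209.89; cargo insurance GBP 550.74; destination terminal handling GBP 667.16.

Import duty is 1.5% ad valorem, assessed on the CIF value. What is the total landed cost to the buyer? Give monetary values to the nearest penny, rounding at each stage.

FCA: the seller delivers export-cleared goods to the carrier; the buyer bears costs from that point.
Already in the invoice (seller's account under FCA): inland to port, export clearance — exclude.
CIF value = FCA price + origin terminal + freight + insurance = 341549.95 + 853.11 + 7209.89 + 550.74 = 350163.69
Import duty = 350163.69 × 1.5% = 5252.46
Buyer bears: origin terminal 853.11 + freight 7209.89 + insurance 550.74 + destination terminal 667.16 + duty 5252.46 = 14533.36
Landed cost = invoice 341549.95 + 14533.36 = 356083.31

Total landed cost: GBP 356083.31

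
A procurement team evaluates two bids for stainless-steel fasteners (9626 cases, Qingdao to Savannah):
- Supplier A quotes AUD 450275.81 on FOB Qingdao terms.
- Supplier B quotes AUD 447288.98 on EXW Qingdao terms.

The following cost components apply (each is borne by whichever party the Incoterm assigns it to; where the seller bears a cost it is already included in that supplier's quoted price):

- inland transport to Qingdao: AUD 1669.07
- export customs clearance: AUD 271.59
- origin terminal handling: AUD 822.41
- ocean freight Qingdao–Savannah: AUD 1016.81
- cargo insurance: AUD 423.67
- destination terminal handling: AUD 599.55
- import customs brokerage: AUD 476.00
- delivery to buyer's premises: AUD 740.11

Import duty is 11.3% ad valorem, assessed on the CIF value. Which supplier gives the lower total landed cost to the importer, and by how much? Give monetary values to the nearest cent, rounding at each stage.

Supplier B is cheaper by AUD 249.04

Supplier A (FOB):
CIF value = FOB price + freight + insurance = 450275.81 + 1016.81 + 423.67 = 451716.29
Import duty = 451716.29 × 11.3% = 51043.94
Buyer bears (A): 1016.81 + 423.67 + 599.55 + 476.00 + 740.11 = 3256.14
Landed cost (A) = invoice 450275.81 + 3256.14 + duty 51043.94 = 504575.89
Supplier B (EXW):
CIF value = EXW price + inland to port + export clearance + origin terminal + freight + insurance = 447288.98 + 1669.07 + 271.59 + 822.41 + 1016.81 + 423.67 = 451492.53
Import duty = 451492.53 × 11.3% = 51018.66
Buyer bears (B): 1669.07 + 271.59 + 822.41 + 1016.81 + 423.67 + 599.55 + 476.00 + 740.11 = 6019.21
Landed cost (B) = invoice 447288.98 + 6019.21 + duty 51018.66 = 504326.85
Difference = |504575.89 − 504326.85| = 249.04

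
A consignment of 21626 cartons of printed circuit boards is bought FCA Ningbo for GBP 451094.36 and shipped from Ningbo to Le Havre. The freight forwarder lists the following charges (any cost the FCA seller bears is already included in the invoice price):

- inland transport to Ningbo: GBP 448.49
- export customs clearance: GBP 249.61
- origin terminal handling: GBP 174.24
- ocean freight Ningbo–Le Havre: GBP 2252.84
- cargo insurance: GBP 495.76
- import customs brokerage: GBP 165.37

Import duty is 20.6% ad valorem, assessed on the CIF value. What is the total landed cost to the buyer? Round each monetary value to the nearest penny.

Total landed cost: GBP 547710.11

FCA: the seller delivers export-cleared goods to the carrier; the buyer bears costs from that point.
Already in the invoice (seller's account under FCA): inland to port, export clearance — exclude.
CIF value = FCA price + origin terminal + freight + insurance = 451094.36 + 174.24 + 2252.84 + 495.76 = 454017.20
Import duty = 454017.20 × 20.6% = 93527.54
Buyer bears: origin terminal 174.24 + freight 2252.84 + insurance 495.76 + brokerage 165.37 + duty 93527.54 = 96615.75
Landed cost = invoice 451094.36 + 96615.75 = 547710.11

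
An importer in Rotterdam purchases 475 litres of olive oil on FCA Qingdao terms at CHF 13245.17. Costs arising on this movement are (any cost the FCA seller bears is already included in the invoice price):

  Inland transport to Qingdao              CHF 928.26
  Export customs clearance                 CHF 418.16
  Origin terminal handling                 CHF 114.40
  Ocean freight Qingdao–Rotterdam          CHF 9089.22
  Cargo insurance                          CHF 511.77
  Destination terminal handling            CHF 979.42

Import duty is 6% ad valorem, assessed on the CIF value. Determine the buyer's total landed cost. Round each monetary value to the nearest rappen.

Total landed cost: CHF 25317.61

FCA: the seller delivers export-cleared goods to the carrier; the buyer bears costs from that point.
Already in the invoice (seller's account under FCA): inland to port, export clearance — exclude.
CIF value = FCA price + origin terminal + freight + insurance = 13245.17 + 114.40 + 9089.22 + 511.77 = 22960.56
Import duty = 22960.56 × 6% = 1377.63
Buyer bears: origin terminal 114.40 + freight 9089.22 + insurance 511.77 + destination terminal 979.42 + duty 1377.63 = 12072.44
Landed cost = invoice 13245.17 + 12072.44 = 25317.61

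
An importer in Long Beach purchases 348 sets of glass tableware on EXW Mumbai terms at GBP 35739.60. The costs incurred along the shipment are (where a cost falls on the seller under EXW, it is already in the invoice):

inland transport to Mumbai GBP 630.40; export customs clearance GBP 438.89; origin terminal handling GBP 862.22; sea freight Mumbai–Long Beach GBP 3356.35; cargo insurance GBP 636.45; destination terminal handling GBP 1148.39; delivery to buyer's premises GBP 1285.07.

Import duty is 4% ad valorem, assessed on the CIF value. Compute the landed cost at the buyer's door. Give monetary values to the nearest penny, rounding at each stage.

Total landed cost: GBP 45763.93

EXW: the seller makes goods available at their premises; the buyer bears all onward costs.
CIF value = EXW price + inland to port + export clearance + origin terminal + freight + insurance = 35739.60 + 630.40 + 438.89 + 862.22 + 3356.35 + 636.45 = 41663.91
Import duty = 41663.91 × 4% = 1666.56
Buyer bears: inland to port 630.40 + export clearance 438.89 + origin terminal 862.22 + freight 3356.35 + insurance 636.45 + destination terminal 1148.39 + delivery 1285.07 + duty 1666.56 = 10024.33
Landed cost = invoice 35739.60 + 10024.33 = 45763.93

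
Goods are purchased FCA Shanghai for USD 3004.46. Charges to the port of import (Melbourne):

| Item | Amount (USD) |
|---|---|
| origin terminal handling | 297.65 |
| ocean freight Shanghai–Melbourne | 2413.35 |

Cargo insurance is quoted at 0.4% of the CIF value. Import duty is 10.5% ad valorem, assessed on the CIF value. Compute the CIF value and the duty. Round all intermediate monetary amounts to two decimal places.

Let C be the CIF value. C = FCA price + pre-shipment costs + freight + 0.4% × C
C − 0.4% × C = 3004.46 + 297.65 + 2413.35
0.996 × C = 5715.46
C = 5715.46 / 0.996 = 5738.41
Insurance premium = 0.4% × 5738.41 = 22.95
Import duty = 5738.41 × 10.5% = 602.53

CIF value: USD 5738.41; import duty: USD 602.53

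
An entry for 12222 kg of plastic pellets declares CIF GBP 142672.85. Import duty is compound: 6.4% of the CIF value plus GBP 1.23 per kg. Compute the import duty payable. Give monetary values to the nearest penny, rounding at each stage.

Import duty: GBP 24164.12

Ad valorem component: 142672.85 × 6.4% = 9131.06
Specific component: 12222 × 1.23 = 15033.06
Import duty = 9131.06 + 15033.06 = 24164.12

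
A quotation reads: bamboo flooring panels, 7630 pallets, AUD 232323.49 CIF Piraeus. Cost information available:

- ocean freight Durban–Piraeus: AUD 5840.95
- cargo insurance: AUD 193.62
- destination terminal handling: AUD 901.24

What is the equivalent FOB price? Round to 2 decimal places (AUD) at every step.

FOB price: AUD 226288.92

Not relevant to the conversion: destination terminal — on the buyer under both terms; not part of either seller's price.
From CIF to FOB, the seller no longer bears: freight, insurance.
FOB price = 232323.49 − 5840.95 − 193.62 = 226288.92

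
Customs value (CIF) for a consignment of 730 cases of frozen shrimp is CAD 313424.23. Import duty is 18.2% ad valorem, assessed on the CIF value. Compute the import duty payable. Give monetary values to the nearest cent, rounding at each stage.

Import duty: CAD 57043.21

Import duty = 313424.23 × 18.2% = 57043.21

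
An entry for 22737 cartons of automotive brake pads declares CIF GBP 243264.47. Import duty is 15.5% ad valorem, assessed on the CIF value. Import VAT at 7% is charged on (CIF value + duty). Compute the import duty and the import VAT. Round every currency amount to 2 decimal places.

Import duty: GBP 37705.99; import VAT: GBP 19667.93

Import duty = 243264.47 × 15.5% = 37705.99
VAT base = CIF + duty = 243264.47 + 37705.99 = 280970.46
Import VAT = 280970.46 × 7% = 19667.93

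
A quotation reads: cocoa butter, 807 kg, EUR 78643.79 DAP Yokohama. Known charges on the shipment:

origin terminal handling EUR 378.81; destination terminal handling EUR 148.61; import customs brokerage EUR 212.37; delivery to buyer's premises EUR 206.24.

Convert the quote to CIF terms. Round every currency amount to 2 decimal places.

Not relevant to the conversion: origin terminal — on the seller under both DAP and CIF; already in the DAP price and stays in the CIF price. brokerage — on the buyer under both terms; not part of either seller's price.
From DAP to CIF, the seller no longer bears: destination terminal, delivery.
CIF price = 78643.79 − 148.61 − 206.24 = 78288.94

CIF price: EUR 78288.94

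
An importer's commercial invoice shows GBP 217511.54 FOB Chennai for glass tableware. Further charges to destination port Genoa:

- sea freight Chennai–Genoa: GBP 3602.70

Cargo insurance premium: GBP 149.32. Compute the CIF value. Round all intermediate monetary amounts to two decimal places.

CIF = FOB price + freight + insurance
CIF = 217511.54 + 3602.70 + 149.32 = 221263.56

CIF value: GBP 221263.56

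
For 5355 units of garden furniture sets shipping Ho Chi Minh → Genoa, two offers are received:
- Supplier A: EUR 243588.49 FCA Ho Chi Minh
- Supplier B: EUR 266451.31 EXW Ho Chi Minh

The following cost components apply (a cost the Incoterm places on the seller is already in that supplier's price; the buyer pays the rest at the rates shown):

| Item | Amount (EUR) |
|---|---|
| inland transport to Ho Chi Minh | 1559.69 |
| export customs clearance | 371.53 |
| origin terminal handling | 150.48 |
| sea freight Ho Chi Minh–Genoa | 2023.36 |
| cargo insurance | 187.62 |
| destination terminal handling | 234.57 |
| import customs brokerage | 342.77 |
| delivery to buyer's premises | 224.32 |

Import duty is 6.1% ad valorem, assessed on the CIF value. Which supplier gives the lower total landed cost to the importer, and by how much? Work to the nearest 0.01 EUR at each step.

Supplier A (FCA):
CIF value = FCA price + origin terminal + freight + insurance = 243588.49 + 150.48 + 2023.36 + 187.62 = 245949.95
Import duty = 245949.95 × 6.1% = 15002.95
Buyer bears (A): 150.48 + 2023.36 + 187.62 + 234.57 + 342.77 + 224.32 = 3163.12
Landed cost (A) = invoice 243588.49 + 3163.12 + duty 15002.95 = 261754.56
Supplier B (EXW):
CIF value = EXW price + inland to port + export clearance + origin terminal + freight + insurance = 266451.31 + 1559.69 + 371.53 + 150.48 + 2023.36 + 187.62 = 270743.99
Import duty = 270743.99 × 6.1% = 16515.38
Buyer bears (B): 1559.69 + 371.53 + 150.48 + 2023.36 + 187.62 + 234.57 + 342.77 + 224.32 = 5094.34
Landed cost (B) = invoice 266451.31 + 5094.34 + duty 16515.38 = 288061.03
Difference = |261754.56 − 288061.03| = 26306.47

Supplier A is cheaper by EUR 26306.47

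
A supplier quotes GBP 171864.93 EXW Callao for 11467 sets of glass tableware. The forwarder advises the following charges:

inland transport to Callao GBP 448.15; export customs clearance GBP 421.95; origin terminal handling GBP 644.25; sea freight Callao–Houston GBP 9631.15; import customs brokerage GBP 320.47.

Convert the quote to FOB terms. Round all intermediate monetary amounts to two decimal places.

Not relevant to the conversion: brokerage, freight — on the buyer under both terms; not part of either seller's price.
From EXW to FOB, the seller additionally bears: inland to port, export clearance, origin terminal.
FOB price = 171864.93 + 448.15 + 421.95 + 644.25 = 173379.28

FOB price: GBP 173379.28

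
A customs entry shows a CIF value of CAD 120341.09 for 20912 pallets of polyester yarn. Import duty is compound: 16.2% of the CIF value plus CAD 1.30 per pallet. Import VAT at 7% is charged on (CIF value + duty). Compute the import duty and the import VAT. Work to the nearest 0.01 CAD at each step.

Import duty: CAD 46680.86; import VAT: CAD 11691.54

Ad valorem component: 120341.09 × 16.2% = 19495.26
Specific component: 20912 × 1.30 = 27185.60
Import duty = 19495.26 + 27185.60 = 46680.86
VAT base = CIF + duty = 120341.09 + 46680.86 = 167021.95
Import VAT = 167021.95 × 7% = 11691.54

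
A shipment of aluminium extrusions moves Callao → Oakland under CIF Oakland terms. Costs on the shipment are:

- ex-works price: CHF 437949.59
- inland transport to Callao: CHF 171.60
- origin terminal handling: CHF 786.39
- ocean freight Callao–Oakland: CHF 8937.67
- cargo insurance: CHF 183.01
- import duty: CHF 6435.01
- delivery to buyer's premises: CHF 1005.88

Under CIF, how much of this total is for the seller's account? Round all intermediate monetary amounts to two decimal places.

Seller's account: CHF 448028.26

CIF: the seller pays costs through ocean freight and marine insurance to the destination port.
Seller's account: goods 437949.59 + inland to port 171.60 + origin terminal 786.39 + freight 8937.67 + insurance 183.01 = 448028.26
Buyer's account: duty 6435.01 + delivery 1005.88 = 7440.89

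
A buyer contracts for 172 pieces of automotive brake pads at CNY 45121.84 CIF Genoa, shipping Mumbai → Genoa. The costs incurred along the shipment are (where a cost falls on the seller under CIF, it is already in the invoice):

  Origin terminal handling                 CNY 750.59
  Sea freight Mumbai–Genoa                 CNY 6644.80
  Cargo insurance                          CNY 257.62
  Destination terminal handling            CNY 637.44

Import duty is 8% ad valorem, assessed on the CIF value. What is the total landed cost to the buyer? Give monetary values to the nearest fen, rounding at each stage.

Total landed cost: CNY 49369.03

CIF: the seller pays costs through ocean freight and marine insurance to the destination port.
Already in the invoice (seller's account under CIF): origin terminal, freight, insurance — exclude.
The CIF price already equals the CIF value: 45121.84
Import duty = 45121.84 × 8% = 3609.75
Buyer bears: destination terminal 637.44 + duty 3609.75 = 4247.19
Landed cost = invoice 45121.84 + 4247.19 = 49369.03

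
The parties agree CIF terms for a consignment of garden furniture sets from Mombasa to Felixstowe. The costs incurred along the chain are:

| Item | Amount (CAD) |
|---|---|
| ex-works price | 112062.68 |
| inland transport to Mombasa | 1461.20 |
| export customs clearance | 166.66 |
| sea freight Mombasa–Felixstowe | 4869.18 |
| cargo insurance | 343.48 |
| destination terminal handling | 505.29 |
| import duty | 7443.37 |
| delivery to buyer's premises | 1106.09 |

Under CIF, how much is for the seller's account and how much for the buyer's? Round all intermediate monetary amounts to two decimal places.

Seller: CAD 118903.20; buyer: CAD 9054.75

CIF: the seller pays costs through ocean freight and marine insurance to the destination port.
Seller's account: goods 112062.68 + inland to port 1461.20 + export clearance 166.66 + freight 4869.18 + insurance 343.48 = 118903.20
Buyer's account: destination terminal 505.29 + duty 7443.37 + delivery 1106.09 = 9054.75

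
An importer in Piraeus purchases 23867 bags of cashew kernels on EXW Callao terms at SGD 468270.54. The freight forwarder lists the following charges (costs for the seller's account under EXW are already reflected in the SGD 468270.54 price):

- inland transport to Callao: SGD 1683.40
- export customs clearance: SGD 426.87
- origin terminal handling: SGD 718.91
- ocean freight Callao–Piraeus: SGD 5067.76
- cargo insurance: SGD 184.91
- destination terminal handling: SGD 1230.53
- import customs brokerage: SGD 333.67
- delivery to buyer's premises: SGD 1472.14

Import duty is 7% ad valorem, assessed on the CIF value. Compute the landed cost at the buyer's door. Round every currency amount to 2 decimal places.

EXW: the seller makes goods available at their premises; the buyer bears all onward costs.
CIF value = EXW price + inland to port + export clearance + origin terminal + freight + insurance = 468270.54 + 1683.40 + 426.87 + 718.91 + 5067.76 + 184.91 = 476352.39
Import duty = 476352.39 × 7% = 33344.67
Buyer bears: inland to port 1683.40 + export clearance 426.87 + origin terminal 718.91 + freight 5067.76 + insurance 184.91 + destination terminal 1230.53 + brokerage 333.67 + delivery 1472.14 + duty 33344.67 = 44462.86
Landed cost = invoice 468270.54 + 44462.86 = 512733.40

Total landed cost: SGD 512733.40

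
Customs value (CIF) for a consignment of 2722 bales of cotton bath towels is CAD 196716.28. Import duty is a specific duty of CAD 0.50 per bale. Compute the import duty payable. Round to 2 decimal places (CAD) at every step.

Import duty: CAD 1361.00

Import duty = 2722 × 0.50 = 1361.00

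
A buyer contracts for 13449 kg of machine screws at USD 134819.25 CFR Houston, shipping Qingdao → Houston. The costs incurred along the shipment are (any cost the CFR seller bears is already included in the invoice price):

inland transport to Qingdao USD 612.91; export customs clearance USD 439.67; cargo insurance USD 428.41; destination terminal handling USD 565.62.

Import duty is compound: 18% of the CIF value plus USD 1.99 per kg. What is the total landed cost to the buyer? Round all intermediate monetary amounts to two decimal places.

CFR: the seller pays costs through ocean freight to the destination port, but not insurance.
Already in the invoice (seller's account under CFR): inland to port, export clearance — exclude.
CIF value = CFR price + insurance = 134819.25 + 428.41 = 135247.66
Ad valorem component: 135247.66 × 18% = 24344.58
Specific component: 13449 × 1.99 = 26763.51
Import duty = 24344.58 + 26763.51 = 51108.09
Buyer bears: insurance 428.41 + destination terminal 565.62 + duty 51108.09 = 52102.12
Landed cost = invoice 134819.25 + 52102.12 = 186921.37

Total landed cost: USD 186921.37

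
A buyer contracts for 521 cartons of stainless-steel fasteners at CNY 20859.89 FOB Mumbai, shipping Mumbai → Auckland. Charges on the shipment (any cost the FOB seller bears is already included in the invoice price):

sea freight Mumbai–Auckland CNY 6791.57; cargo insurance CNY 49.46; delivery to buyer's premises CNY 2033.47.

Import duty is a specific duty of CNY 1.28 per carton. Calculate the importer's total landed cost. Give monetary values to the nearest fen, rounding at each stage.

Total landed cost: CNY 30401.27

FOB: the seller bears costs until goods are on board at the origin port; the buyer bears freight, insurance and all costs thereafter.
CIF value = FOB price + freight + insurance = 20859.89 + 6791.57 + 49.46 = 27700.92
Import duty = 521 × 1.28 = 666.88
Buyer bears: freight 6791.57 + insurance 49.46 + delivery 2033.47 + duty 666.88 = 9541.38
Landed cost = invoice 20859.89 + 9541.38 = 30401.27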